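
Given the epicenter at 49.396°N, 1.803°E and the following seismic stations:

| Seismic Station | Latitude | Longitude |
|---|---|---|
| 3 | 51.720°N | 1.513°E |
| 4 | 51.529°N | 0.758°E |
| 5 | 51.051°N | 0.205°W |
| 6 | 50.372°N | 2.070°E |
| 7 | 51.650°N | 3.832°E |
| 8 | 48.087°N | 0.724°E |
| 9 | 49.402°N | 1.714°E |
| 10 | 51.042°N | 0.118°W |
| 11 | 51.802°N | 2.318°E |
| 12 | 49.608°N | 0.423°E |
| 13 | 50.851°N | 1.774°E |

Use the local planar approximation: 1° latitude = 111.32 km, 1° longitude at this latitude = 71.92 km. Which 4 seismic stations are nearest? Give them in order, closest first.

9, 12, 6, 13

Distances from 49.396°N, 1.803°E:
3: √((2.324·111.32)² + (-0.290·71.92)²) = √(66929.66369 + 435.00611) = 259.547 km
4: √((2.133·111.32)² + (-1.045·71.92)²) = √(56380.39396 + 5648.48446) = 249.056 km
5: √((1.655·111.32)² + (-2.008·71.92)²) = √(33942.38784 + 20855.79620) = 234.090 km
6: √((0.976·111.32)² + (0.267·71.92)²) = √(11804.45744 + 368.74138) = 110.332 km
7: √((2.254·111.32)² + (2.029·71.92)²) = √(62958.47774 + 21294.30408) = 290.263 km
8: √((-1.309·111.32)² + (-1.079·71.92)²) = √(21233.70055 + 6022.02074) = 165.093 km
9: √((0.006·111.32)² + (-0.089·71.92)²) = √(0.44612 + 40.97126) = 6.436 km
10: √((1.646·111.32)² + (-1.921·71.92)²) = √(33574.22968 + 19087.72139) = 229.482 km
11: √((2.406·111.32)² + (0.515·71.92)²) = √(71736.08004 + 1371.87271) = 270.385 km
12: √((0.212·111.32)² + (-1.380·71.92)²) = √(556.95245 + 9850.48310) = 102.017 km
13: √((1.455·111.32)² + (-0.029·71.92)²) = √(26234.47526 + 4.35006) = 161.984 km
Sorted: 9 (6.436 km) < 12 (102.017 km) < 6 (110.332 km) < 13 (161.984 km) < 8 (165.093 km) < 10 (229.482 km) < …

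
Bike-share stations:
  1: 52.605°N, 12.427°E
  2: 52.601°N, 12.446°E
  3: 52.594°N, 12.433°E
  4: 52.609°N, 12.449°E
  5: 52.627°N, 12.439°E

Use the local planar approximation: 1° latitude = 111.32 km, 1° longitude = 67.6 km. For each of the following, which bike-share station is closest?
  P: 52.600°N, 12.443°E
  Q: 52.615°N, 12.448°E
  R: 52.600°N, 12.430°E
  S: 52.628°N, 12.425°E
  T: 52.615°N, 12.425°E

P at 52.600°N, 12.443°E:
  1: 1.216 km
  2: 0.231 km
  3: 0.950 km
  4: 1.081 km
  5: 3.018 km
  → nearest: 2 (0.231 km)
Q at 52.615°N, 12.448°E:
  1: 1.804 km
  2: 1.564 km
  3: 2.548 km
  4: 0.671 km
  5: 1.468 km
  → nearest: 4 (0.671 km)
R at 52.600°N, 12.430°E:
  1: 0.592 km
  2: 1.087 km
  3: 0.698 km
  4: 1.629 km
  5: 3.067 km
  → nearest: 1 (0.592 km)
S at 52.628°N, 12.425°E:
  1: 2.564 km
  2: 3.324 km
  3: 3.823 km
  4: 2.666 km
  5: 0.953 km
  → nearest: 5 (0.953 km)
T at 52.615°N, 12.425°E:
  1: 1.121 km
  2: 2.108 km
  3: 2.399 km
  4: 1.755 km
  5: 1.637 km
  → nearest: 1 (1.121 km)

P→2; Q→4; R→1; S→5; T→1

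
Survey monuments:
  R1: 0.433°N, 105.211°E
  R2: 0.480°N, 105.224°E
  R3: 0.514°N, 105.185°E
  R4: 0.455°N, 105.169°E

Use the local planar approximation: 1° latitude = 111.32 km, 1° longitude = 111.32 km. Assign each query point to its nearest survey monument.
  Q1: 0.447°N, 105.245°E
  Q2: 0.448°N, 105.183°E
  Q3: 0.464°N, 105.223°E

Q1→R1; Q2→R4; Q3→R2

Q1 at 0.447°N, 105.245°E:
  R1: √((-0.014·111.32)² + (-0.034·111.32)²) = √(2.42886 + 14.32532) = 4.093 km
  R2: √((0.033·111.32)² + (-0.021·111.32)²) = √(13.49504 + 5.46493) = 4.354 km
  R3: √((0.067·111.32)² + (-0.060·111.32)²) = √(55.62833 + 44.61171) = 10.012 km
  R4: √((0.008·111.32)² + (-0.076·111.32)²) = √(0.79310 + 71.57701) = 8.507 km
  → nearest: R1 (4.093 km)
Q2 at 0.448°N, 105.183°E:
  R1: √((-0.015·111.32)² + (0.028·111.32)²) = √(2.78823 + 9.71544) = 3.536 km
  R2: √((0.032·111.32)² + (0.041·111.32)²) = √(12.68955 + 20.83119) = 5.790 km
  R3: √((0.066·111.32)² + (0.002·111.32)²) = √(53.98017 + 0.04957) = 7.350 km
  R4: √((0.007·111.32)² + (-0.014·111.32)²) = √(0.60721 + 2.42886) = 1.742 km
  → nearest: R4 (1.742 km)
Q3 at 0.464°N, 105.223°E:
  R1: √((-0.031·111.32)² + (-0.012·111.32)²) = √(11.90885 + 1.78447) = 3.700 km
  R2: √((0.016·111.32)² + (0.001·111.32)²) = √(3.17239 + 0.01239) = 1.785 km
  R3: √((0.050·111.32)² + (-0.038·111.32)²) = √(30.98036 + 17.89425) = 6.991 km
  R4: √((-0.009·111.32)² + (-0.054·111.32)²) = √(1.00376 + 36.13549) = 6.094 km
  → nearest: R2 (1.785 km)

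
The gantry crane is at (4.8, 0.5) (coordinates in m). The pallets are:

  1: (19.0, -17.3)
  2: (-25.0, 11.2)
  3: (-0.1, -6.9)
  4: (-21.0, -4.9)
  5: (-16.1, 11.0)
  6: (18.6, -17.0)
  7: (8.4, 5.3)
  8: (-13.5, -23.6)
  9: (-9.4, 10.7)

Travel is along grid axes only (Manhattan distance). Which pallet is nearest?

7

Distances from (4.8, 0.5):
1: |14.2| + |-17.8| = 14.2 + 17.8 = 32.0 m
2: |-29.8| + |10.7| = 29.8 + 10.7 = 40.5 m
3: |-4.9| + |-7.4| = 4.9 + 7.4 = 12.3 m
4: |-25.8| + |-5.4| = 25.8 + 5.4 = 31.2 m
5: |-20.9| + |10.5| = 20.9 + 10.5 = 31.4 m
6: |13.8| + |-17.5| = 13.8 + 17.5 = 31.3 m
7: |3.6| + |4.8| = 3.6 + 4.8 = 8.4 m
8: |-18.3| + |-24.1| = 18.3 + 24.1 = 42.4 m
9: |-14.2| + |10.2| = 14.2 + 10.2 = 24.4 m
Minimum: 7 at 8.4 m.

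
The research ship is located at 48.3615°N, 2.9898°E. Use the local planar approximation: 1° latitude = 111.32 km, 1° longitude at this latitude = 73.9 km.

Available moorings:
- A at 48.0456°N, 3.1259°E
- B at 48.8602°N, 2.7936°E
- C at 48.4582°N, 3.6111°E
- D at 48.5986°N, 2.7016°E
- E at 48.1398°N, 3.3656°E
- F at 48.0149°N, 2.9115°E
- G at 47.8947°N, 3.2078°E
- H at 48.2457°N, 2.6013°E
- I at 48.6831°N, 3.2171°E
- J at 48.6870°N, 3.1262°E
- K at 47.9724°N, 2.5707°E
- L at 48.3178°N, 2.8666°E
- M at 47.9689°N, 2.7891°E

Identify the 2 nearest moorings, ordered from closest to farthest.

L, H

Distances from 48.3615°N, 2.9898°E:
A: √((-0.3159·111.32)² + (0.1361·73.9)²) = √(1236.646712 + 101.159140) = 36.5760 km
B: √((0.4987·111.32)² + (-0.1962·73.9)²) = √(3081.946758 + 210.226221) = 57.3775 km
C: √((0.0967·111.32)² + (0.6213·73.9)²) = √(115.877560 + 2108.101824) = 47.1591 km
D: √((0.2371·111.32)² + (-0.2882·73.9)²) = √(696.641758 + 453.603952) = 33.9153 km
E: √((-0.2217·111.32)² + (0.3758·73.9)²) = √(609.084828 + 771.262877) = 37.1530 km
F: √((-0.3466·111.32)² + (-0.0783·73.9)²) = √(1488.687398 + 33.482078) = 39.0150 km
G: √((-0.4668·111.32)² + (0.2180·73.9)²) = √(2700.275587 + 259.538544) = 54.4042 km
H: √((-0.1158·111.32)² + (-0.3885·73.9)²) = √(166.174168 + 824.272713) = 31.4714 km
I: √((0.3216·111.32)² + (0.2273·73.9)²) = √(1281.676659 + 282.154998) = 39.5453 km
J: √((0.3255·111.32)² + (0.1364·73.9)²) = √(1312.950585 + 101.605594) = 37.6106 km
K: √((-0.3891·111.32)² + (-0.4191·73.9)²) = √(1876.155613 + 959.233193) = 53.2484 km
L: √((-0.0437·111.32)² + (-0.1232·73.9)²) = √(23.665150 + 82.891556) = 10.3226 km
M: √((-0.3926·111.32)² + (-0.2007·73.9)²) = √(1910.059895 + 219.980215) = 46.1524 km
Sorted: L (10.3226 km) < H (31.4714 km) < D (33.9153 km) < A (36.5760 km) < …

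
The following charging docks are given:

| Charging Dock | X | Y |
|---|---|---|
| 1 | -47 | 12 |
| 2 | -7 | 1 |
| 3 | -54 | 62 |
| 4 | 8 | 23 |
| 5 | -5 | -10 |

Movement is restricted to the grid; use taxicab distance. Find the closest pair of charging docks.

2 and 5

Pairwise distances:
1–2: 51
1–3: 57
1–4: 66
1–5: 64
2–3: 108
2–4: 37
2–5: 13
3–4: 101
3–5: 121
4–5: 46
Closest pair: 2–5 at 13.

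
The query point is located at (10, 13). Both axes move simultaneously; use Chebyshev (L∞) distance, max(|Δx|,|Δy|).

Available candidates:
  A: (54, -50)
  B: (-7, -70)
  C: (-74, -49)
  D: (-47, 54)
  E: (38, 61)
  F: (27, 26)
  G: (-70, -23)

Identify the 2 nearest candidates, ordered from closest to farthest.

F, E

Distances from (10, 13):
A: max(|44|, |-63|) = 63
B: max(|-17|, |-83|) = 83
C: max(|-84|, |-62|) = 84
D: max(|-57|, |41|) = 57
E: max(|28|, |48|) = 48
F: max(|17|, |13|) = 17
G: max(|-80|, |-36|) = 80
Sorted: F (17) < E (48) < D (57) < A (63) < …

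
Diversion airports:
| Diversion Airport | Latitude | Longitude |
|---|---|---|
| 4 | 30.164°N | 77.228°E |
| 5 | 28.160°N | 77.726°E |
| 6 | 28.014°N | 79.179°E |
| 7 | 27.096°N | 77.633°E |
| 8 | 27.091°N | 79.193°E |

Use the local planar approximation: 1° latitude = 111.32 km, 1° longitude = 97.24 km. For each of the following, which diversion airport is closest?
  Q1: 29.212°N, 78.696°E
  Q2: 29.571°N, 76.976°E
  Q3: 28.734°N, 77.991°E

Q1→6; Q2→4; Q3→5

Q1 at 29.212°N, 78.696°E:
  4: 177.787 km
  5: 150.370 km
  6: 141.390 km
  7: 257.235 km
  8: 241.005 km
  → nearest: 6 (141.390 km)
Q2 at 29.571°N, 76.976°E:
  4: 70.414 km
  5: 173.178 km
  6: 275.557 km
  7: 282.827 km
  8: 350.274 km
  → nearest: 4 (70.414 km)
Q3 at 28.734°N, 77.991°E:
  4: 175.629 km
  5: 68.898 km
  6: 140.603 km
  7: 185.635 km
  8: 217.056 km
  → nearest: 5 (68.898 km)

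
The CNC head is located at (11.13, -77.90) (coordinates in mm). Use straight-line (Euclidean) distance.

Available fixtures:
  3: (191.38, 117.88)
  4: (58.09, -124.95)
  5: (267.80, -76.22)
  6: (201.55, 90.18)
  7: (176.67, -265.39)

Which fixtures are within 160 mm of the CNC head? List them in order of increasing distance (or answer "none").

4

Distances from (11.13, -77.90):
3: √((180.25)² + (195.78)²) = √(32490.0625 + 38329.8084) = 266.12 mm
4: √((46.96)² + (-47.05)²) = √(2205.2416 + 2213.7025) = 66.48 mm
5: √((256.67)² + (1.68)²) = √(65879.4889 + 2.8224) = 256.68 mm
6: √((190.42)² + (168.08)²) = √(36259.7764 + 28250.8864) = 253.99 mm
7: √((165.54)² + (-187.49)²) = √(27403.4916 + 35152.5001) = 250.11 mm
Threshold 160 mm: 4 (66.48 mm) is within range.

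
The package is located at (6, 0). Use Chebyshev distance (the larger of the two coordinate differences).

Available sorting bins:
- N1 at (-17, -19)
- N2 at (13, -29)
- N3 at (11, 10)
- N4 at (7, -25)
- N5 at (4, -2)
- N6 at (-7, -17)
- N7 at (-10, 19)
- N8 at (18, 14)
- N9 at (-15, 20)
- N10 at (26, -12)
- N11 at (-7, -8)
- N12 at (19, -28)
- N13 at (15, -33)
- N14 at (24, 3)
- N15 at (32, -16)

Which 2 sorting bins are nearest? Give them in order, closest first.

Distances from (6, 0):
N1: max(|-23|, |-19|) = 23
N2: max(|7|, |-29|) = 29
N3: max(|5|, |10|) = 10
N4: max(|1|, |-25|) = 25
N5: max(|-2|, |-2|) = 2
N6: max(|-13|, |-17|) = 17
N7: max(|-16|, |19|) = 19
N8: max(|12|, |14|) = 14
N9: max(|-21|, |20|) = 21
N10: max(|20|, |-12|) = 20
N11: max(|-13|, |-8|) = 13
N12: max(|13|, |-28|) = 28
N13: max(|9|, |-33|) = 33
N14: max(|18|, |3|) = 18
N15: max(|26|, |-16|) = 26
Sorted: N5 (2) < N3 (10) < N11 (13) < N8 (14) < …

N5, N3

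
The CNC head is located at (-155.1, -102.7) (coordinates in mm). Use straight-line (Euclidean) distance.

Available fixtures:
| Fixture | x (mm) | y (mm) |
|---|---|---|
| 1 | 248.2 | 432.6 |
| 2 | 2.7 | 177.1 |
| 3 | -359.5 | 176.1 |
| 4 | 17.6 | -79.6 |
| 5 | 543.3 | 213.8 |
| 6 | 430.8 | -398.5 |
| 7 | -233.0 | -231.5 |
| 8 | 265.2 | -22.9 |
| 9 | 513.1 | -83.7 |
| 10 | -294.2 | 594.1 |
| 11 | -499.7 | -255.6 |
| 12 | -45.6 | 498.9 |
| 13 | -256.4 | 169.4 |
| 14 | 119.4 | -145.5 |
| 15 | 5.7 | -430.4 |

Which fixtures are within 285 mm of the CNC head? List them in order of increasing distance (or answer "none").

Distances from (-155.1, -102.7):
1: √((403.3)² + (535.3)²) = √(162650.890 + 286546.090) = 670.2 mm
2: √((157.8)² + (279.8)²) = √(24900.840 + 78288.040) = 321.2 mm
3: √((-204.4)² + (278.8)²) = √(41779.360 + 77729.440) = 345.7 mm
4: √((172.7)² + (23.1)²) = √(29825.290 + 533.610) = 174.2 mm
5: √((698.4)² + (316.5)²) = √(487762.560 + 100172.250) = 766.8 mm
6: √((585.9)² + (-295.8)²) = √(343278.810 + 87497.640) = 656.3 mm
7: √((-77.9)² + (-128.8)²) = √(6068.410 + 16589.440) = 150.5 mm
8: √((420.3)² + (79.8)²) = √(176652.090 + 6368.040) = 427.8 mm
9: √((668.2)² + (19.0)²) = √(446491.240 + 361.000) = 668.5 mm
10: √((-139.1)² + (696.8)²) = √(19348.810 + 485530.240) = 710.5 mm
11: √((-344.6)² + (-152.9)²) = √(118749.160 + 23378.410) = 377.0 mm
12: √((109.5)² + (601.6)²) = √(11990.250 + 361922.560) = 611.5 mm
13: √((-101.3)² + (272.1)²) = √(10261.690 + 74038.410) = 290.3 mm
14: √((274.5)² + (-42.8)²) = √(75350.250 + 1831.840) = 277.8 mm
15: √((160.8)² + (-327.7)²) = √(25856.640 + 107387.290) = 365.0 mm
Threshold 285 mm: 7 (150.5 mm), 4 (174.2 mm), 14 (277.8 mm) are within range.

7, 4, 14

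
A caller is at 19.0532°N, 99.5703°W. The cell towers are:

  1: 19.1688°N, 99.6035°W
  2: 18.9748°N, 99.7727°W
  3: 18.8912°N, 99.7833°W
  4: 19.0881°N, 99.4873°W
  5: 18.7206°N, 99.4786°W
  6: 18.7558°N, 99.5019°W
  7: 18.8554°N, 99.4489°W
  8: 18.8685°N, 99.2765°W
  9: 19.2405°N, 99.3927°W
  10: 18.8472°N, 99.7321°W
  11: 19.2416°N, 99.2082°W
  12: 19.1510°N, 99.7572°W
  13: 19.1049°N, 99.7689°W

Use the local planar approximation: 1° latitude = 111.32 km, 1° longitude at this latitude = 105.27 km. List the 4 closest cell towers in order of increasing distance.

4, 1, 13, 12

Distances from 19.0532°N, 99.5703°W:
1: √((0.1156·111.32)² + (-0.0332·105.27)²) = √(165.600660 + 12.214773) = 13.3347 km
2: √((-0.0784·111.32)² + (-0.2024·105.27)²) = √(76.169047 + 453.973249) = 23.0248 km
3: √((-0.1620·111.32)² + (-0.2130·105.27)²) = √(325.219385 + 502.768955) = 28.7748 km
4: √((0.0349·111.32)² + (0.0830·105.27)²) = √(15.093753 + 76.342334) = 9.5622 km
5: √((-0.3326·111.32)² + (0.0917·105.27)²) = √(1370.852995 + 93.185409) = 38.2628 km
6: √((-0.2974·111.32)² + (0.0684·105.27)²) = √(1096.044845 + 51.846739) = 33.8805 km
7: √((-0.1978·111.32)² + (0.1214·105.27)²) = √(484.840589 + 163.322726) = 25.4591 km
8: √((-0.1847·111.32)² + (0.2938·105.27)²) = √(422.746661 + 956.561349) = 37.1390 km
9: √((0.1873·111.32)² + (0.1776·105.27)²) = √(434.732341 + 349.538621) = 28.0048 km
10: √((-0.2060·111.32)² + (-0.1618·105.27)²) = √(525.872955 + 290.112392) = 28.5655 km
11: √((0.1884·111.32)² + (0.3621·105.27)²) = √(439.853642 + 1453.002279) = 43.5070 km
12: √((0.0978·111.32)² + (-0.1869·105.27)²) = √(118.528859 + 387.104169) = 22.4863 km
13: √((0.0517·111.32)² + (-0.1986·105.27)²) = √(33.122833 + 437.086843) = 21.6843 km
Sorted: 4 (9.5622 km) < 1 (13.3347 km) < 13 (21.6843 km) < 12 (22.4863 km) < 2 (23.0248 km) < 7 (25.4591 km) < …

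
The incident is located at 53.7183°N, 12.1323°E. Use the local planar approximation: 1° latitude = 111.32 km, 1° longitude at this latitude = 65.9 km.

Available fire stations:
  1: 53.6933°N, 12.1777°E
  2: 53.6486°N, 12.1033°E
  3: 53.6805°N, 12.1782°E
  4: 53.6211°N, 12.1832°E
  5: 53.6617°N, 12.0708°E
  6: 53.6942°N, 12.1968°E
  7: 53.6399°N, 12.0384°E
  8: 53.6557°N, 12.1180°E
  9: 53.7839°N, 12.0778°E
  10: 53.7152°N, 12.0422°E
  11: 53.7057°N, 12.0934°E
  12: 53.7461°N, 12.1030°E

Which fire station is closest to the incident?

Distances from 53.7183°N, 12.1323°E:
1: 4.0861 km
2: 7.9909 km
3: 5.1823 km
4: 11.3283 km
5: 7.4916 km
6: 5.0264 km
7: 10.6986 km
8: 7.0321 km
9: 8.1380 km
10: 5.9476 km
11: 2.9221 km
12: 3.6477 km
Minimum: 11 at 2.9221 km.

11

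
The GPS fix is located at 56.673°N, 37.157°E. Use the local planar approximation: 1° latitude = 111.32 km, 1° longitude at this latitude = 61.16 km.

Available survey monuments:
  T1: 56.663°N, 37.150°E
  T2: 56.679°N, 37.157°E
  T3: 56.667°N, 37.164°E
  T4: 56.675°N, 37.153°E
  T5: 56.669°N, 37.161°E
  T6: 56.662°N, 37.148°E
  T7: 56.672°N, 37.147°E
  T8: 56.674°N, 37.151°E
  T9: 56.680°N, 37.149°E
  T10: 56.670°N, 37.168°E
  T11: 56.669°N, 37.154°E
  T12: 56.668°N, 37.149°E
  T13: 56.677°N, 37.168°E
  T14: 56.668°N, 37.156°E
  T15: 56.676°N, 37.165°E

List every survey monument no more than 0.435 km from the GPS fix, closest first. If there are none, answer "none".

Distances from 56.673°N, 37.157°E:
T1: √((-0.010·111.32)² + (-0.007·61.16)²) = √(1.23921 + 0.18329) = 1.193 km
T2: √((0.006·111.32)² + (0.000·61.16)²) = √(0.44612 + 0.00000) = 0.668 km
T3: √((-0.006·111.32)² + (0.007·61.16)²) = √(0.44612 + 0.18329) = 0.793 km
T4: √((0.002·111.32)² + (-0.004·61.16)²) = √(0.04957 + 0.05985) = 0.331 km
T5: √((-0.004·111.32)² + (0.004·61.16)²) = √(0.19827 + 0.05985) = 0.508 km
T6: √((-0.011·111.32)² + (-0.009·61.16)²) = √(1.49945 + 0.30298) = 1.343 km
T7: √((-0.001·111.32)² + (-0.010·61.16)²) = √(0.01239 + 0.37405) = 0.622 km
T8: √((0.001·111.32)² + (-0.006·61.16)²) = √(0.01239 + 0.13466) = 0.383 km
T9: √((0.007·111.32)² + (-0.008·61.16)²) = √(0.60721 + 0.23939) = 0.920 km
T10: √((-0.003·111.32)² + (0.011·61.16)²) = √(0.11153 + 0.45261) = 0.751 km
T11: √((-0.004·111.32)² + (-0.003·61.16)²) = √(0.19827 + 0.03366) = 0.482 km
T12: √((-0.005·111.32)² + (-0.008·61.16)²) = √(0.30980 + 0.23939) = 0.741 km
T13: √((0.004·111.32)² + (0.011·61.16)²) = √(0.19827 + 0.45261) = 0.807 km
T14: √((-0.005·111.32)² + (-0.001·61.16)²) = √(0.30980 + 0.00374) = 0.560 km
T15: √((0.003·111.32)² + (0.008·61.16)²) = √(0.11153 + 0.23939) = 0.592 km
Threshold 0.435 km: T4 (0.331 km), T8 (0.383 km) are within range.

T4, T8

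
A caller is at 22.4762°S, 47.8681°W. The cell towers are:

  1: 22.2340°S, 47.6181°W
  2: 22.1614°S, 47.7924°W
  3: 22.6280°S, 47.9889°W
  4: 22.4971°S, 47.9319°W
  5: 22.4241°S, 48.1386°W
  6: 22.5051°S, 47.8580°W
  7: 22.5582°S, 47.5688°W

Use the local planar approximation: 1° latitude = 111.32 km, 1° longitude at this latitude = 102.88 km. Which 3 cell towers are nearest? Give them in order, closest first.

6, 4, 3

Distances from 22.4762°S, 47.8681°W:
1: √((0.2422·111.32)² + (0.2500·102.88)²) = √(726.933483 + 661.518400) = 37.2619 km
2: √((0.3148·111.32)² + (0.0757·102.88)²) = √(1228.049415 + 60.653193) = 35.8985 km
3: √((-0.1518·111.32)² + (-0.1208·102.88)²) = √(285.555111 + 154.452798) = 20.9764 km
4: √((-0.0209·111.32)² + (-0.0638·102.88)²) = √(5.413012 + 43.082735) = 6.9639 km
5: √((0.0521·111.32)² + (-0.2705·102.88)²) = √(33.637355 + 774.455467) = 28.4270 km
6: √((-0.0289·111.32)² + (0.0101·102.88)²) = √(10.350041 + 1.079704) = 3.3808 km
7: √((-0.0820·111.32)² + (0.2993·102.88)²) = √(83.324765 + 948.146279) = 32.1165 km
Sorted: 6 (3.3808 km) < 4 (6.9639 km) < 3 (20.9764 km) < 5 (28.4270 km) < 7 (32.1165 km) < …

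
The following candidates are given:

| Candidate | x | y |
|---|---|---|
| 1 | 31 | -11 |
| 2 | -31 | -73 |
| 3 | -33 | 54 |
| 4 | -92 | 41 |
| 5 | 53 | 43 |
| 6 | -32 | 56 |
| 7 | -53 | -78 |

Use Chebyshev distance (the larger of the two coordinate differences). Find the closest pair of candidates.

3 and 6

Pairwise distances:
1–2: max(|-62|, |-62|) = 62
1–3: max(|-64|, |65|) = 65
1–4: max(|-123|, |52|) = 123
1–5: max(|22|, |54|) = 54
1–6: max(|-63|, |67|) = 67
1–7: max(|-84|, |-67|) = 84
2–3: max(|-2|, |127|) = 127
2–4: max(|-61|, |114|) = 114
2–5: max(|84|, |116|) = 116
2–6: max(|-1|, |129|) = 129
2–7: max(|-22|, |-5|) = 22
3–4: max(|-59|, |-13|) = 59
3–5: max(|86|, |-11|) = 86
3–6: max(|1|, |2|) = 2
3–7: max(|-20|, |-132|) = 132
4–5: max(|145|, |2|) = 145
4–6: max(|60|, |15|) = 60
4–7: max(|39|, |-119|) = 119
5–6: max(|-85|, |13|) = 85
5–7: max(|-106|, |-121|) = 121
6–7: max(|-21|, |-134|) = 134
Closest pair: 3–6 at 2.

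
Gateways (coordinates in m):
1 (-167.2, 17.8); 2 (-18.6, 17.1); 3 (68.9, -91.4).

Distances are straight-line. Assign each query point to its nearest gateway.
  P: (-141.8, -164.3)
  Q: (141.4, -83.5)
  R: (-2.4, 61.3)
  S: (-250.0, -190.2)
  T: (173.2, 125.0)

P→1; Q→3; R→2; S→1; T→2

P at (-141.8, -164.3):
  1: √((-25.4)² + (182.1)²) = √(645.160 + 33160.410) = 183.9 m
  2: √((123.2)² + (181.4)²) = √(15178.240 + 32905.960) = 219.3 m
  3: √((210.7)² + (72.9)²) = √(44394.490 + 5314.410) = 223.0 m
  → nearest: 1 (183.9 m)
Q at (141.4, -83.5):
  1: √((-308.6)² + (101.3)²) = √(95233.960 + 10261.690) = 324.8 m
  2: √((-160.0)² + (100.6)²) = √(25600.000 + 10120.360) = 189.0 m
  3: √((-72.5)² + (-7.9)²) = √(5256.250 + 62.410) = 72.9 m
  → nearest: 3 (72.9 m)
R at (-2.4, 61.3):
  1: √((-164.8)² + (-43.5)²) = √(27159.040 + 1892.250) = 170.4 m
  2: √((-16.2)² + (-44.2)²) = √(262.440 + 1953.640) = 47.1 m
  3: √((71.3)² + (-152.7)²) = √(5083.690 + 23317.290) = 168.5 m
  → nearest: 2 (47.1 m)
S at (-250.0, -190.2):
  1: √((82.8)² + (208.0)²) = √(6855.840 + 43264.000) = 223.9 m
  2: √((231.4)² + (207.3)²) = √(53545.960 + 42973.290) = 310.7 m
  3: √((318.9)² + (98.8)²) = √(101697.210 + 9761.440) = 333.9 m
  → nearest: 1 (223.9 m)
T at (173.2, 125.0):
  1: √((-340.4)² + (-107.2)²) = √(115872.160 + 11491.840) = 356.9 m
  2: √((-191.8)² + (-107.9)²) = √(36787.240 + 11642.410) = 220.1 m
  3: √((-104.3)² + (-216.4)²) = √(10878.490 + 46828.960) = 240.2 m
  → nearest: 2 (220.1 m)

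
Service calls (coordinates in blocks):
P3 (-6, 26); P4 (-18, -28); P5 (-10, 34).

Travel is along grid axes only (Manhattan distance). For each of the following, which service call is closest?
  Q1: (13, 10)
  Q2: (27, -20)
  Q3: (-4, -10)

Q1 at (13, 10):
  P3: 35 blocks
  P4: 69 blocks
  P5: 47 blocks
  → nearest: P3 (35 blocks)
Q2 at (27, -20):
  P3: 79 blocks
  P4: 53 blocks
  P5: 91 blocks
  → nearest: P4 (53 blocks)
Q3 at (-4, -10):
  P3: 38 blocks
  P4: 32 blocks
  P5: 50 blocks
  → nearest: P4 (32 blocks)

Q1→P3; Q2→P4; Q3→P4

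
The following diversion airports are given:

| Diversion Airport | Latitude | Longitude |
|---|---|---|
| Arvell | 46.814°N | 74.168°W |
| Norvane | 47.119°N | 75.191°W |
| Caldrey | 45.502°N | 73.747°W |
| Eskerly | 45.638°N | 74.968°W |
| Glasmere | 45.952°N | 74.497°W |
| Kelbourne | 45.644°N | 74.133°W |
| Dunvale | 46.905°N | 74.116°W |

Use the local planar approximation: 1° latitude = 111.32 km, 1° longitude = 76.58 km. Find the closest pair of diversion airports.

Pairwise distances:
Arvell–Norvane: 85.382 km
Arvell–Caldrey: 149.568 km
Arvell–Eskerly: 144.538 km
Arvell–Glasmere: 99.210 km
Arvell–Kelbourne: 130.272 km
Arvell–Dunvale: 10.885 km
Norvane–Caldrey: 211.258 km
Norvane–Eskerly: 165.747 km
Norvane–Glasmere: 140.361 km
Norvane–Kelbourne: 183.099 km
Norvane–Dunvale: 85.701 km
Caldrey–Eskerly: 94.722 km
Caldrey–Glasmere: 76.211 km
Caldrey–Kelbourne: 33.521 km
Caldrey–Dunvale: 158.718 km
Eskerly–Glasmere: 50.227 km
Eskerly–Kelbourne: 63.948 km
Eskerly–Dunvale: 155.403 km
Glasmere–Kelbourne: 44.188 km
Glasmere–Dunvale: 110.027 km
Kelbourne–Dunvale: 140.381 km
Closest pair: Arvell–Dunvale at 10.885 km.

Arvell and Dunvale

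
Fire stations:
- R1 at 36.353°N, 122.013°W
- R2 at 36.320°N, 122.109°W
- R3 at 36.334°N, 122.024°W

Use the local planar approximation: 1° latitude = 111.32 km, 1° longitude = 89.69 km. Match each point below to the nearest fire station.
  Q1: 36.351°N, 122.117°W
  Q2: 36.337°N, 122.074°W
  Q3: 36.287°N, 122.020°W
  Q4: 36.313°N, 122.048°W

Q1 at 36.351°N, 122.117°W:
  R1: √((0.002·111.32)² + (0.104·89.69)²) = √(0.04957 + 87.00711) = 9.330 km
  R2: √((-0.031·111.32)² + (0.008·89.69)²) = √(11.90885 + 0.51483) = 3.525 km
  R3: √((-0.017·111.32)² + (0.093·89.69)²) = √(3.58133 + 69.57512) = 8.553 km
  → nearest: R2 (3.525 km)
Q2 at 36.337°N, 122.074°W:
  R1: √((0.016·111.32)² + (0.061·89.69)²) = √(3.17239 + 29.93283) = 5.754 km
  R2: √((-0.017·111.32)² + (-0.035·89.69)²) = √(3.58133 + 9.85426) = 3.665 km
  R3: √((-0.003·111.32)² + (0.050·89.69)²) = √(0.11153 + 20.11074) = 4.497 km
  → nearest: R2 (3.665 km)
Q3 at 36.287°N, 122.020°W:
  R1: √((0.066·111.32)² + (0.007·89.69)²) = √(53.98017 + 0.39417) = 7.374 km
  R2: √((0.033·111.32)² + (-0.089·89.69)²) = √(13.49504 + 63.71887) = 8.787 km
  R3: √((0.047·111.32)² + (-0.004·89.69)²) = √(27.37424 + 0.12871) = 5.244 km
  → nearest: R3 (5.244 km)
Q4 at 36.313°N, 122.048°W:
  R1: √((0.040·111.32)² + (0.035·89.69)²) = √(19.82743 + 9.85426) = 5.448 km
  R2: √((0.007·111.32)² + (-0.061·89.69)²) = √(0.60721 + 29.93283) = 5.526 km
  R3: √((0.021·111.32)² + (0.024·89.69)²) = √(5.46493 + 4.63351) = 3.178 km
  → nearest: R3 (3.178 km)

Q1→R2; Q2→R2; Q3→R3; Q4→R3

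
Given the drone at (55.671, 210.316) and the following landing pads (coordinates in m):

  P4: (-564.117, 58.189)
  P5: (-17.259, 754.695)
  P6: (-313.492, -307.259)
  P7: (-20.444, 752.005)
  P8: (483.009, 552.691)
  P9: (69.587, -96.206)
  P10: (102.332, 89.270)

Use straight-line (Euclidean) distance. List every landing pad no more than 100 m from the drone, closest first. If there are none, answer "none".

none

Distances from (55.671, 210.316):
P4: 638.185 m
P5: 549.242 m
P6: 635.740 m
P7: 547.010 m
P8: 547.575 m
P9: 306.838 m
P10: 129.728 m
Threshold 100 m: none within range.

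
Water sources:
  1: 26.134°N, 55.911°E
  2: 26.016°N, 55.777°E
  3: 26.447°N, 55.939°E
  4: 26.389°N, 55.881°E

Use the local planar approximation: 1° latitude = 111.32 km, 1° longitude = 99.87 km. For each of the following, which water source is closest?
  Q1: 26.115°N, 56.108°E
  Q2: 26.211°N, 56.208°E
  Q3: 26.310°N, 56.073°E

Q1→1; Q2→1; Q3→3

Q1 at 26.115°N, 56.108°E:
  1: 19.788 km
  2: 34.846 km
  3: 40.630 km
  4: 38.004 km
  → nearest: 1 (19.788 km)
Q2 at 26.211°N, 56.208°E:
  1: 30.875 km
  2: 48.208 km
  3: 37.576 km
  4: 38.199 km
  → nearest: 1 (30.875 km)
Q3 at 26.310°N, 56.073°E:
  1: 25.409 km
  2: 44.102 km
  3: 20.290 km
  4: 21.096 km
  → nearest: 3 (20.290 km)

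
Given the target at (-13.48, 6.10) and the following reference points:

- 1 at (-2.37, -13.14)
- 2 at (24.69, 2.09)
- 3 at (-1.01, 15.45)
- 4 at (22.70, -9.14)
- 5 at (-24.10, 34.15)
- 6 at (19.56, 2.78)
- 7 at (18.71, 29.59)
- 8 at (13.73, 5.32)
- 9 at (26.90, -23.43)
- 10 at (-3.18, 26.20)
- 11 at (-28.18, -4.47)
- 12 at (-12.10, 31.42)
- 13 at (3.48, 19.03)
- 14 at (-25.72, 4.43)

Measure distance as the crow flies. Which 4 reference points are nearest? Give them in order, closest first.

Distances from (-13.48, 6.10):
1: 22.22
2: 38.38
3: 15.59
4: 39.26
5: 29.99
6: 33.21
7: 39.85
8: 27.22
9: 50.03
10: 22.59
11: 18.11
12: 25.36
13: 21.33
14: 12.35
Sorted: 14 (12.35) < 3 (15.59) < 11 (18.11) < 13 (21.33) < 1 (22.22) < 10 (22.59) < …

14, 3, 11, 13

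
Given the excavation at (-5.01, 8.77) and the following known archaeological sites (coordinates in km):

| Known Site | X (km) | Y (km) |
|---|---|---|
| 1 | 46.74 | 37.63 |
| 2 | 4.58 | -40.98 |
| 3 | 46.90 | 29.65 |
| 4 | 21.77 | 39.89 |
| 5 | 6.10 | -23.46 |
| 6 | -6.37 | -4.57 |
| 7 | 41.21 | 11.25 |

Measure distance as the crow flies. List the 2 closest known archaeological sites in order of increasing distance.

6, 5

Distances from (-5.01, 8.77):
1: √((51.75)² + (28.86)²) = √(2678.0625 + 832.8996) = 59.25 km
2: √((9.59)² + (-49.75)²) = √(91.9681 + 2475.0625) = 50.67 km
3: √((51.91)² + (20.88)²) = √(2694.6481 + 435.9744) = 55.95 km
4: √((26.78)² + (31.12)²) = √(717.1684 + 968.4544) = 41.06 km
5: √((11.11)² + (-32.23)²) = √(123.4321 + 1038.7729) = 34.09 km
6: √((-1.36)² + (-13.34)²) = √(1.8496 + 177.9556) = 13.41 km
7: √((46.22)² + (2.48)²) = √(2136.2884 + 6.1504) = 46.29 km
Sorted: 6 (13.41 km) < 5 (34.09 km) < 4 (41.06 km) < 7 (46.29 km) < …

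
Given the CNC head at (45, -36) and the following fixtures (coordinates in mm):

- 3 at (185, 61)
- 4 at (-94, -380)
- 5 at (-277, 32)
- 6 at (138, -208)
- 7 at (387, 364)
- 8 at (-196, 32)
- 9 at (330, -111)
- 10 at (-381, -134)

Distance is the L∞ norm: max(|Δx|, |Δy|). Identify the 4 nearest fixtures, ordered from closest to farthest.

3, 6, 8, 9

Distances from (45, -36):
3: max(|140|, |97|) = 140 mm
4: max(|-139|, |-344|) = 344 mm
5: max(|-322|, |68|) = 322 mm
6: max(|93|, |-172|) = 172 mm
7: max(|342|, |400|) = 400 mm
8: max(|-241|, |68|) = 241 mm
9: max(|285|, |-75|) = 285 mm
10: max(|-426|, |-98|) = 426 mm
Sorted: 3 (140 mm) < 6 (172 mm) < 8 (241 mm) < 9 (285 mm) < 5 (322 mm) < 4 (344 mm) < …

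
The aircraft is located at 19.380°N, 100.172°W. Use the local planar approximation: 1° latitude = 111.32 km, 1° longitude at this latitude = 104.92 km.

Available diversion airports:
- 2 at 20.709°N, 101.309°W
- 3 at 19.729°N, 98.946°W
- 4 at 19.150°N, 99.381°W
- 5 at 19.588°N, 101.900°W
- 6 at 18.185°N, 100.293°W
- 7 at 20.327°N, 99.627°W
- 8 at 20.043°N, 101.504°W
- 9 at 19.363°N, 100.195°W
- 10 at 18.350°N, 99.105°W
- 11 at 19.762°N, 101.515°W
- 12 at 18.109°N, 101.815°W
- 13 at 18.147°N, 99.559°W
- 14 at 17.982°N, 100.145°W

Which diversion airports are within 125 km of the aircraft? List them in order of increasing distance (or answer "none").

9, 4, 7

Distances from 19.380°N, 100.172°W:
2: √((1.329·111.32)² + (-1.137·104.92)²) = √(21887.50998 + 14231.06798) = 190.049 km
3: √((0.349·111.32)² + (1.226·104.92)²) = √(1509.37534 + 16546.17084) = 134.371 km
4: √((-0.230·111.32)² + (0.791·104.92)²) = √(655.54433 + 6887.62559) = 86.851 km
5: √((0.208·111.32)² + (-1.728·104.92)²) = √(536.13365 + 32870.32818) = 182.774 km
6: √((-1.195·111.32)² + (-0.121·104.92)²) = √(17696.28915 + 161.17115) = 133.632 km
7: √((0.947·111.32)² + (0.545·104.92)²) = √(11113.38483 + 3269.71251) = 119.930 km
8: √((0.663·111.32)² + (-1.332·104.92)²) = √(5447.20164 + 19531.02399) = 158.045 km
9: √((-0.017·111.32)² + (-0.023·104.92)²) = √(3.58133 + 5.82334) = 3.067 km
10: √((-1.030·111.32)² + (1.067·104.92)²) = √(13146.82387 + 12532.72190) = 160.248 km
11: √((0.382·111.32)² + (-1.343·104.92)²) = √(1808.31099 + 19854.94047) = 147.184 km
12: √((-1.271·111.32)² + (-1.643·104.92)²) = √(20018.77491 + 29716.09176) = 223.013 km
13: √((-1.233·111.32)² + (0.613·104.92)²) = √(18839.63778 + 4136.54271) = 151.579 km
14: √((-1.398·111.32)² + (0.027·104.92)²) = √(24219.25268 + 8.02498) = 155.651 km
Threshold 125 km: 9 (3.067 km), 4 (86.851 km), 7 (119.930 km) are within range.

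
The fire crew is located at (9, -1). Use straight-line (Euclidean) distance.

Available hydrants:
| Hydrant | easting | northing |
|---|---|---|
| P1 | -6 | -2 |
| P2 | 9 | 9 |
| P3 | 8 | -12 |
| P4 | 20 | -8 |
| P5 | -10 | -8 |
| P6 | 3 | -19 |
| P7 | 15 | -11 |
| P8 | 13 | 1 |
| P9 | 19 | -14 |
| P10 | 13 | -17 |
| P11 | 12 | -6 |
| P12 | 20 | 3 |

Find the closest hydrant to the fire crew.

P8

Distances from (9, -1):
P1: √((-15)² + (-1)²) = √(225.0000 + 1.0000) = 15.03
P2: √((0)² + (10)²) = √(0.0000 + 100.0000) = 10.00
P3: √((-1)² + (-11)²) = √(1.0000 + 121.0000) = 11.05
P4: √((11)² + (-7)²) = √(121.0000 + 49.0000) = 13.04
P5: √((-19)² + (-7)²) = √(361.0000 + 49.0000) = 20.25
P6: √((-6)² + (-18)²) = √(36.0000 + 324.0000) = 18.97
P7: √((6)² + (-10)²) = √(36.0000 + 100.0000) = 11.66
P8: √((4)² + (2)²) = √(16.0000 + 4.0000) = 4.47
P9: √((10)² + (-13)²) = √(100.0000 + 169.0000) = 16.40
P10: √((4)² + (-16)²) = √(16.0000 + 256.0000) = 16.49
P11: √((3)² + (-5)²) = √(9.0000 + 25.0000) = 5.83
P12: √((11)² + (4)²) = √(121.0000 + 16.0000) = 11.70
Minimum: P8 at 4.47.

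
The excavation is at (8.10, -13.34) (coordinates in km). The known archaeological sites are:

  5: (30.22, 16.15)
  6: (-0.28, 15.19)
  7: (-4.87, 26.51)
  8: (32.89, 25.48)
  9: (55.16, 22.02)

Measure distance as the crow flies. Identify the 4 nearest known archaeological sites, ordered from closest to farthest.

Distances from (8.10, -13.34):
5: √((22.12)² + (29.49)²) = √(489.2944 + 869.6601) = 36.86 km
6: √((-8.38)² + (28.53)²) = √(70.2244 + 813.9609) = 29.74 km
7: √((-12.97)² + (39.85)²) = √(168.2209 + 1588.0225) = 41.91 km
8: √((24.79)² + (38.82)²) = √(614.5441 + 1506.9924) = 46.06 km
9: √((47.06)² + (35.36)²) = √(2214.6436 + 1250.3296) = 58.86 km
Sorted: 6 (29.74 km) < 5 (36.86 km) < 7 (41.91 km) < 8 (46.06 km) < 9 (58.86 km)

6, 5, 7, 8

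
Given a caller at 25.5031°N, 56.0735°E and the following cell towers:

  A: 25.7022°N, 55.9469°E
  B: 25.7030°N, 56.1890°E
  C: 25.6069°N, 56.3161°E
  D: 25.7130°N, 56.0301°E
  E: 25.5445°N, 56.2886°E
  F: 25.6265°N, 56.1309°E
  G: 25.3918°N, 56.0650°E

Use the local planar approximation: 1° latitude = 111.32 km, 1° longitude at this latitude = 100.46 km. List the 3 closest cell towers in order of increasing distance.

G, F, E

Distances from 25.5031°N, 56.0735°E:
A: √((0.1991·111.32)² + (-0.1266·100.46)²) = √(491.234562 + 161.753527) = 25.5536 km
B: √((0.1999·111.32)² + (0.1155·100.46)²) = √(495.190134 + 134.632626) = 25.0963 km
C: √((0.1038·111.32)² + (0.2426·100.46)²) = √(133.518395 + 593.974692) = 26.9721 km
D: √((0.2099·111.32)² + (-0.0434·100.46)²) = √(545.973134 + 19.009286) = 23.7694 km
E: √((0.0414·111.32)² + (0.2151·100.46)²) = √(21.239636 + 466.946547) = 22.0949 km
F: √((0.1234·111.32)² + (0.0574·100.46)²) = √(188.702092 + 33.251415) = 14.8981 km
G: √((-0.1113·111.32)² + (-0.0085·100.46)²) = √(153.510018 + 0.729162) = 12.4193 km
Sorted: G (12.4193 km) < F (14.8981 km) < E (22.0949 km) < D (23.7694 km) < B (25.0963 km) < …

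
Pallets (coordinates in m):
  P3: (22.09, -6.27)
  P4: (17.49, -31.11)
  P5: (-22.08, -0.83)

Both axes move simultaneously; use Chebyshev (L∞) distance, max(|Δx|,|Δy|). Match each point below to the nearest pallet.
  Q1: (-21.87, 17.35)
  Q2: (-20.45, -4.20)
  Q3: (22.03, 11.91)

Q1 at (-21.87, 17.35):
  P3: max(|43.96|, |-23.62|) = 43.96000 m
  P4: max(|39.36|, |-48.46|) = 48.46000 m
  P5: max(|-0.21|, |-18.18|) = 18.18000 m
  → nearest: P5 (18.18000 m)
Q2 at (-20.45, -4.20):
  P3: max(|42.54|, |-2.07|) = 42.54000 m
  P4: max(|37.94|, |-26.91|) = 37.94000 m
  P5: max(|-1.63|, |3.37|) = 3.37000 m
  → nearest: P5 (3.37000 m)
Q3 at (22.03, 11.91):
  P3: max(|0.06|, |-18.18|) = 18.18000 m
  P4: max(|-4.54|, |-43.02|) = 43.02000 m
  P5: max(|-44.11|, |-12.74|) = 44.11000 m
  → nearest: P3 (18.18000 m)

Q1→P5; Q2→P5; Q3→P3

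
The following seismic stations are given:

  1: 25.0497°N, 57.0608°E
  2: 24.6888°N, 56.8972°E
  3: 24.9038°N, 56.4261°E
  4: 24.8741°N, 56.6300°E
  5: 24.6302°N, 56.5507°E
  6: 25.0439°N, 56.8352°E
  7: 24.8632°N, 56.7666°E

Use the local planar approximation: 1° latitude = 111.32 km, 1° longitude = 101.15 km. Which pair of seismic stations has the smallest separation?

4 and 7

Pairwise distances:
1–2: 43.4500 km
1–3: 66.2225 km
1–4: 47.7591 km
1–5: 69.5915 km
1–6: 22.8286 km
1–7: 36.2848 km
2–3: 53.3246 km
2–4: 33.9996 km
2–5: 35.6504 km
2–6: 40.0241 km
2–7: 23.4823 km
3–4: 20.8878 km
3–5: 32.9618 km
3–6: 44.2219 km
3–7: 34.7369 km
4–5: 28.3110 km
4–6: 28.0731 km
4–7: 13.8703 km
5–6: 54.3048 km
5–7: 33.9068 km
6–7: 21.2787 km
Closest pair: 4–7 at 13.8703 km.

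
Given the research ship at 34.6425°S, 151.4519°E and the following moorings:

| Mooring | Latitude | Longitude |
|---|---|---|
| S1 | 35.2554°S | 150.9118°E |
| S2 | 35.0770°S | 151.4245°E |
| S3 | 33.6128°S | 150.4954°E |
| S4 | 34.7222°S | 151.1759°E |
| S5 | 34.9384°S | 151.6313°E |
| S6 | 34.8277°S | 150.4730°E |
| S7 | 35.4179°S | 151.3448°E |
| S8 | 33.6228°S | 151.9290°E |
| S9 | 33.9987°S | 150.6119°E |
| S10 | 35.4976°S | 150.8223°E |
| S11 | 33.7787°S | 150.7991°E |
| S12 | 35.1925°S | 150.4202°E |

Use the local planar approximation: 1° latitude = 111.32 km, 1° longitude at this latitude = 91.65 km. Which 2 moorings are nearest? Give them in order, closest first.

Distances from 34.6425°S, 151.4519°E:
S1: √((-0.6129·111.32)² + (-0.5401·91.65)²) = √(4655.063805 + 2450.266335) = 84.2931 km
S2: √((-0.4345·111.32)² + (-0.0274·91.65)²) = √(2339.515662 + 6.306176) = 48.4337 km
S3: √((1.0297·111.32)² + (-0.9565·91.65)²) = √(13139.166643 + 7684.841017) = 144.3053 km
S4: √((-0.0797·111.32)² + (-0.2760·91.65)²) = √(78.716004 + 639.857261) = 26.8062 km
S5: √((-0.2959·111.32)² + (0.1794·91.65)²) = √(1085.016458 + 270.339693) = 36.8152 km
S6: √((-0.1852·111.32)² + (-0.9789·91.65)²) = √(425.038588 + 8048.993851) = 92.0545 km
S7: √((-0.7754·111.32)² + (-0.1071·91.65)²) = √(7450.715640 + 96.348261) = 86.8738 km
S8: √((1.0197·111.32)² + (0.4771·91.65)²) = √(12885.202077 + 1911.981878) = 121.6437 km
S9: √((0.6438·111.32)² + (-0.8400·91.65)²) = √(5136.275850 + 5926.844196) = 105.1814 km
S10: √((-0.8551·111.32)² + (-0.6296·91.65)²) = √(9061.085078 + 3329.617744) = 111.3135 km
S11: √((0.8638·111.32)² + (-0.6528·91.65)²) = √(9246.402504 + 3579.523600) = 113.2516 km
S12: √((-0.5500·111.32)² + (-1.0317·91.65)²) = √(3748.623076 + 8940.705704) = 112.6469 km
Sorted: S4 (26.8062 km) < S5 (36.8152 km) < S2 (48.4337 km) < S1 (84.2931 km) < …

S4, S5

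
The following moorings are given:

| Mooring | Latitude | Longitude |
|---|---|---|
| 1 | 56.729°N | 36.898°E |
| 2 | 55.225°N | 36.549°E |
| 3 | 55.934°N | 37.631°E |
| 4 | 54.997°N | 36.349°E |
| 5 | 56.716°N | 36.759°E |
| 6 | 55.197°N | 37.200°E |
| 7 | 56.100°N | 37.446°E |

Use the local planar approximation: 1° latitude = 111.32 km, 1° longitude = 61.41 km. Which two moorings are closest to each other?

Pairwise distances:
1–2: 168.791 km
1–3: 99.289 km
1–4: 195.732 km
1–5: 8.658 km
1–6: 171.548 km
1–7: 77.687 km
2–3: 103.171 km
2–4: 28.196 km
2–5: 166.478 km
2–6: 40.099 km
2–7: 111.902 km
3–4: 130.683 km
3–5: 102.204 km
3–6: 86.207 km
3–7: 21.692 km
4–5: 193.008 km
4–6: 56.805 km
4–7: 140.052 km
5–6: 171.250 km
5–7: 80.512 km
6–7: 101.651 km
Closest pair: 1–5 at 8.658 km.

1 and 5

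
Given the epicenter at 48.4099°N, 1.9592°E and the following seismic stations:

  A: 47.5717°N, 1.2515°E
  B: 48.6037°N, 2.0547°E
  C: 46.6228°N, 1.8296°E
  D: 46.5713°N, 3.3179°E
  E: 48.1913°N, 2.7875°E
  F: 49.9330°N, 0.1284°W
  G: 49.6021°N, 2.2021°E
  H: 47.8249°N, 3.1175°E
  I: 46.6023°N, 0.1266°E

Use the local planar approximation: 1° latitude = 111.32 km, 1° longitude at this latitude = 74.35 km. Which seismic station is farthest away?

Distances from 48.4099°N, 1.9592°E:
A: √((-0.8382·111.32)² + (-0.7077·74.35)²) = √(8706.461989 + 2768.600780) = 107.1217 km
B: √((0.1938·111.32)² + (0.0955·74.35)²) = √(465.429537 + 50.416035) = 22.7122 km
C: √((-1.7871·111.32)² + (-0.1296·74.35)²) = √(39577.112459 + 92.847871) = 199.1732 km
D: √((-1.8386·111.32)² + (1.3587·74.35)²) = √(41891.017280 + 10204.908064) = 228.2453 km
E: √((-0.2186·111.32)² + (0.8283·74.35)²) = √(592.170421 + 3792.601989) = 66.2176 km
F: √((1.5231·111.32)² + (-2.0876·74.35)²) = √(28747.708439 + 24091.093995) = 229.8669 km
G: √((1.1922·111.32)² + (0.2429·74.35)²) = √(17613.458088 + 326.149694) = 133.9388 km
H: √((-0.5850·111.32)² + (1.1583·74.35)²) = √(4240.900933 + 7416.586365) = 107.9698 km
I: √((-1.8076·111.32)² + (-1.8326·74.35)²) = √(40490.306162 + 18565.100740) = 243.0132 km
Maximum: I at 243.0132 km.

I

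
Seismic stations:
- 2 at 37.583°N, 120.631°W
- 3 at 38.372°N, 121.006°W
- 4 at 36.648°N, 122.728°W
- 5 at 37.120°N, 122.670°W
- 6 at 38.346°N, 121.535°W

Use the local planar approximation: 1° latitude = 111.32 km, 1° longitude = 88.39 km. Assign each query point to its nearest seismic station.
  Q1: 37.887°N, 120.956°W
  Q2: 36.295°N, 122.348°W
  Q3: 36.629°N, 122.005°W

Q1→2; Q2→4; Q3→4

Q1 at 37.887°N, 120.956°W:
  2: 44.390 km
  3: 54.171 km
  4: 208.699 km
  5: 173.904 km
  6: 72.318 km
  → nearest: 2 (44.390 km)
Q2 at 36.295°N, 122.348°W:
  2: 208.784 km
  3: 259.864 km
  4: 51.695 km
  5: 96.148 km
  6: 239.359 km
  → nearest: 4 (51.695 km)
Q3 at 36.629°N, 122.005°W:
  2: 161.332 km
  3: 213.179 km
  4: 63.941 km
  5: 80.265 km
  6: 195.599 km
  → nearest: 4 (63.941 km)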